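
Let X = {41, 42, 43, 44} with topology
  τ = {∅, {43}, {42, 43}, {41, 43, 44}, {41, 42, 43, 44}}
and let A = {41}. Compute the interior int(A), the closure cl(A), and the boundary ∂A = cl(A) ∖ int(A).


int(A) = ∅, cl(A) = {41, 44}, ∂A = {41, 44}.

Closed sets in (X, τ) are complements of opens:
  closed(X, τ) = {∅, {42}, {41, 44}, {41, 42, 44}, {41, 42, 43, 44}}.
int(A) = ⋃ {U ∈ τ : U ⊆ A}. Opens contained in A: ∅.
Taking the union of these: int(A) = ∅.
cl(A) = ⋂ {C closed : A ⊆ C}. Closed sets containing A: {41, 44}, {41, 42, 44}, {41, 42, 43, 44}.
Intersecting these: cl(A) = {41, 44}.
∂A = cl(A) ∖ int(A) = {41, 44} ∖ ∅ = {41, 44}.


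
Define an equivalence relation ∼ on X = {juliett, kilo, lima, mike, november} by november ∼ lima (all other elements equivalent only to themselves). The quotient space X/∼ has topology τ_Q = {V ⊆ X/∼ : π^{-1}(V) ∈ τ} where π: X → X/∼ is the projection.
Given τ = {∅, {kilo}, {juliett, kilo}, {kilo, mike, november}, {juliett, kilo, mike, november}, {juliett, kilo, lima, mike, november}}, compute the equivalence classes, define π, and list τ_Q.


X/∼ = {[juliett], [kilo], [lima=november], [mike]}; |τ_Q| = 4.

Equivalence classes: [juliett], [kilo], [lima=november], [mike].
Quotient map π: X → X/∼ sends juliett ↦ [juliett], kilo ↦ [kilo], lima ↦ [lima=november], mike ↦ [mike], november ↦ [lima=november].
For each subset V ⊆ X/∼, compute π^{-1}(V) ⊆ X and check whether π^{-1}(V) ∈ τ. V is open in τ_Q iff π^{-1}(V) ∈ τ.
  V = {}: π^{-1}(V) = ∅ ∈ τ ✓.
  V = {[juliett]}: π^{-1}(V) = {juliett} ∉ τ ✗.
  V = {[kilo]}: π^{-1}(V) = {kilo} ∈ τ ✓.
  V = {[juliett], [kilo]}: π^{-1}(V) = {juliett, kilo} ∈ τ ✓.
  V = {[lima=november]}: π^{-1}(V) = {lima, november} ∉ τ ✗.
  V = {[juliett], [lima=november]}: π^{-1}(V) = {juliett, lima, november} ∉ τ ✗.
  V = {[kilo], [lima=november]}: π^{-1}(V) = {kilo, lima, november} ∉ τ ✗.
  V = {[juliett], [kilo], [lima=november]}: π^{-1}(V) = {juliett, kilo, lima, november} ∉ τ ✗.
  V = {[mike]}: π^{-1}(V) = {mike} ∉ τ ✗.
  V = {[juliett], [mike]}: π^{-1}(V) = {juliett, mike} ∉ τ ✗.
  V = {[kilo], [mike]}: π^{-1}(V) = {kilo, mike} ∉ τ ✗.
  V = {[juliett], [kilo], [mike]}: π^{-1}(V) = {juliett, kilo, mike} ∉ τ ✗.
  V = {[lima=november], [mike]}: π^{-1}(V) = {lima, mike, november} ∉ τ ✗.
  V = {[juliett], [lima=november], [mike]}: π^{-1}(V) = {juliett, lima, mike, november} ∉ τ ✗.
  V = {[kilo], [lima=november], [mike]}: π^{-1}(V) = {kilo, lima, mike, november} ∉ τ ✗.
  V = {[juliett], [kilo], [lima=november], [mike]}: π^{-1}(V) = {juliett, kilo, lima, mike, november} ∈ τ ✓.
Open sets in the quotient: τ_Q = {{}, {[kilo]}, {[juliett], [kilo]}, {[juliett], [kilo], [lima=november], [mike]}} (4 elements).


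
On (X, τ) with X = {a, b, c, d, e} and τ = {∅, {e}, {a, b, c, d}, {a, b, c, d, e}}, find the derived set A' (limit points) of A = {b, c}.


A' = {a, b, c, d}

For each x ∈ X, list the open sets U ∈ τ with x ∈ U, then check whether U ∩ (A ∖ {x}) ≠ ∅ for every such U.
  x = a: opens ∋ x are {a, b, c, d}, {a, b, c, d, e}; each meets A ∖ {a}, so x IS a limit point.
  x = b: opens ∋ x are {a, b, c, d}, {a, b, c, d, e}; each meets A ∖ {b}, so x IS a limit point.
  x = c: opens ∋ x are {a, b, c, d}, {a, b, c, d, e}; each meets A ∖ {c}, so x IS a limit point.
  x = d: opens ∋ x are {a, b, c, d}, {a, b, c, d, e}; each meets A ∖ {d}, so x IS a limit point.
  x = e: open {e} ∋ x has {e} ∩ (A ∖ {e}) = ∅, so x is NOT a limit point.
Collecting: A' = {a, b, c, d}.


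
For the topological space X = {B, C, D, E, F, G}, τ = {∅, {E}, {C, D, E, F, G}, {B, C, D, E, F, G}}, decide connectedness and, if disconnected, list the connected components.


(X, τ) is connected.

Find clopen sets (U ∈ τ with X ∖ U ∈ τ):
  U = ∅, X ∖ U = {B, C, D, E, F, G} — both open, so U is clopen.
  U = {B, C, D, E, F, G}, X ∖ U = ∅ — both open, so U is clopen.
Only trivial clopens (∅ and X) exist, so (X, τ) is connected.
Compute connected components by grouping points that agree on all clopens:
  component: {B, C, D, E, F, G}


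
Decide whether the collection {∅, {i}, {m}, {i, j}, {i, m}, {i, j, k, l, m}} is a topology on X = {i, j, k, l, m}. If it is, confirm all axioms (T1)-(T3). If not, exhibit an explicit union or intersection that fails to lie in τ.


τ is NOT a topology on X.

Axiom (T1): ∅ ∈ τ? Yes; X ∈ τ? Yes.
Axiom (T2/T3): check pairwise unions and intersections of members of τ.
Counterexample for (T2): {m} ∪ {i, j} = {i, j, m} ∉ τ. Therefore τ is NOT a topology.


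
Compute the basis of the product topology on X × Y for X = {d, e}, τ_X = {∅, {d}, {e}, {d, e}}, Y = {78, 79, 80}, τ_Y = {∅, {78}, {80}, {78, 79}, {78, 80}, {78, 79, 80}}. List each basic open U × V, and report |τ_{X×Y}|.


Basis B = {∅ × ∅, {d} × {78}, {d} × {80}, {e} × {78}, {e} × {80}, {d} × {78, 79}, {d} × {78, 80}, {d, e} × {78}, {d, e} × {80}, {e} × {78, 79}, {e} × {78, 80}, {d} × {78, 79, 80}, {e} × {78, 79, 80}, {d, e} × {78, 79}, {d, e} × {78, 80}, {d, e} × {78, 79, 80}}; |τ_{X×Y}| = 36.

Enumerate products U × V with U ∈ τ_X, V ∈ τ_Y (deduplicated):
  ∅ × ∅ = {} (∅)
  {d} × {78} = {(d,78)}
  {d} × {80} = {(d,80)}
  {e} × {78} = {(e,78)}
  {e} × {80} = {(e,80)}
  {d} × {78, 79} = {(d,78), (d,79)}
  {d} × {78, 80} = {(d,78), (d,80)}
  {d, e} × {78} = {(d,78), (e,78)}
  {d, e} × {80} = {(d,80), (e,80)}
  {e} × {78, 79} = {(e,78), (e,79)}
  {e} × {78, 80} = {(e,78), (e,80)}
  {d} × {78, 79, 80} = {(d,78), (d,79), (d,80)}
  {e} × {78, 79, 80} = {(e,78), (e,79), (e,80)}
  {d, e} × {78, 79} = {(d,78), (d,79), (e,78), (e,79)}
  {d, e} × {78, 80} = {(d,78), (d,80), (e,78), (e,80)}
  {d, e} × {78, 79, 80} = {(d,78), (d,79), (d,80), (e,78), (e,79), (e,80)}
These 16 distinct sets form the basis B.
Close under arbitrary unions to get τ_{X×Y}; counting gives |τ_{X×Y}| = 36.


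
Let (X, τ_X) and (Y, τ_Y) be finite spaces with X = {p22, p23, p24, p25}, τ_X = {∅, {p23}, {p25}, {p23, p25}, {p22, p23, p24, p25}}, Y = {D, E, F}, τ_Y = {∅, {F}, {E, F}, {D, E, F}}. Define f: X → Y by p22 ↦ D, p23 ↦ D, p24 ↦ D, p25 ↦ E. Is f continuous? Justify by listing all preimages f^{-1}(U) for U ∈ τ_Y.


f IS continuous.

Compute f^{-1}(U) for each U ∈ τ_Y:
  U = ∅: f^{-1}(U) = ∅ ∈ τ_X ✓.
  U = {F}: f^{-1}(U) = ∅ ∈ τ_X ✓.
  U = {E, F}: f^{-1}(U) = {p25} ∈ τ_X ✓.
  U = {D, E, F}: f^{-1}(U) = {p22, p23, p24, p25} ∈ τ_X ✓.
Every preimage lies in τ_X, so f IS continuous.


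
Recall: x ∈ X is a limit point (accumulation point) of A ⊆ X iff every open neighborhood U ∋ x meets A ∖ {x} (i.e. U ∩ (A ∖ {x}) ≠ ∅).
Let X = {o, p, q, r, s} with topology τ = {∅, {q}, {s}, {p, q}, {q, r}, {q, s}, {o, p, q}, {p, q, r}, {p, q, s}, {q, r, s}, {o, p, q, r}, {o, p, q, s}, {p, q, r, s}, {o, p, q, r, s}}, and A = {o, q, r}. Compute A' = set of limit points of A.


A' = {o, p, r}

For each x ∈ X, list the open sets U ∈ τ with x ∈ U, then check whether U ∩ (A ∖ {x}) ≠ ∅ for every such U.
  x = o: opens ∋ x are {o, p, q}, {o, p, q, r}, {o, p, q, s}, {o, p, q, r, s}; each meets A ∖ {o}, so x IS a limit point.
  x = p: opens ∋ x are {p, q}, {o, p, q}, {p, q, r}, {p, q, s}, {o, p, q, r}, {o, p, q, s}, {p, q, r, s}, {o, p, q, r, s}; each meets A ∖ {p}, so x IS a limit point.
  x = q: open {q} ∋ x has {q} ∩ (A ∖ {q}) = ∅, so x is NOT a limit point.
  x = r: opens ∋ x are {q, r}, {p, q, r}, {q, r, s}, {o, p, q, r}, {p, q, r, s}, {o, p, q, r, s}; each meets A ∖ {r}, so x IS a limit point.
  x = s: open {s} ∋ x has {s} ∩ (A ∖ {s}) = ∅, so x is NOT a limit point.
Collecting: A' = {o, p, r}.


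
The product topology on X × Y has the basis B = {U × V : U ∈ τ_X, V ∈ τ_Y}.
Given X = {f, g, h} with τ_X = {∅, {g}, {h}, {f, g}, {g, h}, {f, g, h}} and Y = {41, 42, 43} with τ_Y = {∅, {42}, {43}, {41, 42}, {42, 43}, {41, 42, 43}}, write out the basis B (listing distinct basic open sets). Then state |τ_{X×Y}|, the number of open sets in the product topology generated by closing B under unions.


Basis B = {∅ × ∅, {g} × {42}, {g} × {43}, {h} × {42}, {h} × {43}, {f, g} × {42}, {f, g} × {43}, {g} × {41, 42}, {g} × {42, 43}, {g, h} × {42}, {g, h} × {43}, {h} × {41, 42}, {h} × {42, 43}, {f, g, h} × {42}, {f, g, h} × {43}, {g} × {41, 42, 43}, {h} × {41, 42, 43}, {f, g} × {41, 42}, {f, g} × {42, 43}, {g, h} × {41, 42}, {g, h} × {42, 43}, {f, g} × {41, 42, 43}, {f, g, h} × {41, 42}, {f, g, h} × {42, 43}, {g, h} × {41, 42, 43}, {f, g, h} × {41, 42, 43}}; |τ_{X×Y}| = 108.

Enumerate products U × V with U ∈ τ_X, V ∈ τ_Y (deduplicated):
  ∅ × ∅ = {} (∅)
  {g} × {42} = {(g,42)}
  {g} × {43} = {(g,43)}
  {h} × {42} = {(h,42)}
  {h} × {43} = {(h,43)}
  {f, g} × {42} = {(f,42), (g,42)}
  {f, g} × {43} = {(f,43), (g,43)}
  {g} × {41, 42} = {(g,41), (g,42)}
  {g} × {42, 43} = {(g,42), (g,43)}
  {g, h} × {42} = {(g,42), (h,42)}
  {g, h} × {43} = {(g,43), (h,43)}
  {h} × {41, 42} = {(h,41), (h,42)}
  {h} × {42, 43} = {(h,42), (h,43)}
  {f, g, h} × {42} = {(f,42), (g,42), (h,42)}
  {f, g, h} × {43} = {(f,43), (g,43), (h,43)}
  {g} × {41, 42, 43} = {(g,41), (g,42), (g,43)}
  {h} × {41, 42, 43} = {(h,41), (h,42), (h,43)}
  {f, g} × {41, 42} = {(f,41), (f,42), (g,41), (g,42)}
  {f, g} × {42, 43} = {(f,42), (f,43), (g,42), (g,43)}
  {g, h} × {41, 42} = {(g,41), (g,42), (h,41), (h,42)}
  {g, h} × {42, 43} = {(g,42), (g,43), (h,42), (h,43)}
  {f, g} × {41, 42, 43} = {(f,41), (f,42), (f,43), (g,41), (g,42), (g,43)}
  {f, g, h} × {41, 42} = {(f,41), (f,42), (g,41), (g,42), (h,41), (h,42)}
  {f, g, h} × {42, 43} = {(f,42), (f,43), (g,42), (g,43), (h,42), (h,43)}
  {g, h} × {41, 42, 43} = {(g,41), (g,42), (g,43), (h,41), (h,42), (h,43)}
  {f, g, h} × {41, 42, 43} = {(f,41), (f,42), (f,43), (g,41), (g,42), (g,43), (h,41), (h,42), (h,43)}
These 26 distinct sets form the basis B.
Close under arbitrary unions to get τ_{X×Y}; counting gives |τ_{X×Y}| = 108.


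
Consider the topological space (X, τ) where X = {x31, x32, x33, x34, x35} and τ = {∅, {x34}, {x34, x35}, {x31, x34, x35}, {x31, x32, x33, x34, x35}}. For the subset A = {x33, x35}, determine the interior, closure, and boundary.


int(A) = ∅, cl(A) = {x31, x32, x33, x35}, ∂A = {x31, x32, x33, x35}.

Closed sets in (X, τ) are complements of opens:
  closed(X, τ) = {∅, {x32, x33}, {x31, x32, x33}, {x31, x32, x33, x35}, {x31, x32, x33, x34, x35}}.
int(A) = ⋃ {U ∈ τ : U ⊆ A}. Opens contained in A: ∅.
Taking the union of these: int(A) = ∅.
cl(A) = ⋂ {C closed : A ⊆ C}. Closed sets containing A: {x31, x32, x33, x35}, {x31, x32, x33, x34, x35}.
Intersecting these: cl(A) = {x31, x32, x33, x35}.
∂A = cl(A) ∖ int(A) = {x31, x32, x33, x35} ∖ ∅ = {x31, x32, x33, x35}.


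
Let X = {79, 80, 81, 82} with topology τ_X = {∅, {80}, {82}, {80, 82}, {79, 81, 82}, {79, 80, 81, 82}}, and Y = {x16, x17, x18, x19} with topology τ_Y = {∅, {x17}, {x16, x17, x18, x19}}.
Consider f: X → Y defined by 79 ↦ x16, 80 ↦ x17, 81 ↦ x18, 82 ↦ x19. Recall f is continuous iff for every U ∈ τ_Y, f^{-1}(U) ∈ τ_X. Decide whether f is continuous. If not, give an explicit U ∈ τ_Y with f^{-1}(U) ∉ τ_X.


f IS continuous.

Compute f^{-1}(U) for each U ∈ τ_Y:
  U = ∅: f^{-1}(U) = ∅ ∈ τ_X ✓.
  U = {x17}: f^{-1}(U) = {80} ∈ τ_X ✓.
  U = {x16, x17, x18, x19}: f^{-1}(U) = {79, 80, 81, 82} ∈ τ_X ✓.
Every preimage lies in τ_X, so f IS continuous.


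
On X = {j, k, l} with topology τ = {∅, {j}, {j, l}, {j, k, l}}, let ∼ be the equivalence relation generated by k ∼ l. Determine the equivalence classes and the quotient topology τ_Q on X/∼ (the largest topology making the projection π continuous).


X/∼ = {[j], [k=l]}; |τ_Q| = 3.

Equivalence classes: [j], [k=l].
Quotient map π: X → X/∼ sends j ↦ [j], k ↦ [k=l], l ↦ [k=l].
For each subset V ⊆ X/∼, compute π^{-1}(V) ⊆ X and check whether π^{-1}(V) ∈ τ. V is open in τ_Q iff π^{-1}(V) ∈ τ.
  V = {}: π^{-1}(V) = ∅ ∈ τ ✓.
  V = {[j]}: π^{-1}(V) = {j} ∈ τ ✓.
  V = {[k=l]}: π^{-1}(V) = {k, l} ∉ τ ✗.
  V = {[j], [k=l]}: π^{-1}(V) = {j, k, l} ∈ τ ✓.
Open sets in the quotient: τ_Q = {{}, {[j]}, {[j], [k=l]}} (3 elements).


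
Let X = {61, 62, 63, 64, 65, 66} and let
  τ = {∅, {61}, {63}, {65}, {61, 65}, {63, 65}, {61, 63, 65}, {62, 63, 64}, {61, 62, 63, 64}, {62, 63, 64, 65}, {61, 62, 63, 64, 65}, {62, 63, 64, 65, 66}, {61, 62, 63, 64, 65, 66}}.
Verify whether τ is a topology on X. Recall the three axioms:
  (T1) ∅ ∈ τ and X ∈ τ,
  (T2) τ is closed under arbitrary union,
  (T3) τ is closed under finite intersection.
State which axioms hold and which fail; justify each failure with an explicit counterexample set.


τ is NOT a topology on X.

Axiom (T1): ∅ ∈ τ? Yes; X ∈ τ? Yes.
Axiom (T2/T3): check pairwise unions and intersections of members of τ.
Counterexample for (T2): {61} ∪ {63} = {61, 63} ∉ τ. Therefore τ is NOT a topology.


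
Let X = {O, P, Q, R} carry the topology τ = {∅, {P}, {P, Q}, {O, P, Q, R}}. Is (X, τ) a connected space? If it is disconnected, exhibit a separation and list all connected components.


(X, τ) is connected.

Find clopen sets (U ∈ τ with X ∖ U ∈ τ):
  U = ∅, X ∖ U = {O, P, Q, R} — both open, so U is clopen.
  U = {O, P, Q, R}, X ∖ U = ∅ — both open, so U is clopen.
Only trivial clopens (∅ and X) exist, so (X, τ) is connected.
Compute connected components by grouping points that agree on all clopens:
  component: {O, P, Q, R}


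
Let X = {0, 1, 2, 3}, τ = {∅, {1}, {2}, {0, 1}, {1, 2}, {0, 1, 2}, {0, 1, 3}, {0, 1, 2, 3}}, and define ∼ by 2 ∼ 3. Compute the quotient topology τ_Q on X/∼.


X/∼ = {[0], [1], [2=3]}; |τ_Q| = 4.

Equivalence classes: [0], [1], [2=3].
Quotient map π: X → X/∼ sends 0 ↦ [0], 1 ↦ [1], 2 ↦ [2=3], 3 ↦ [2=3].
For each subset V ⊆ X/∼, compute π^{-1}(V) ⊆ X and check whether π^{-1}(V) ∈ τ. V is open in τ_Q iff π^{-1}(V) ∈ τ.
  V = {}: π^{-1}(V) = ∅ ∈ τ ✓.
  V = {[0]}: π^{-1}(V) = {0} ∉ τ ✗.
  V = {[1]}: π^{-1}(V) = {1} ∈ τ ✓.
  V = {[0], [1]}: π^{-1}(V) = {0, 1} ∈ τ ✓.
  V = {[2=3]}: π^{-1}(V) = {2, 3} ∉ τ ✗.
  V = {[0], [2=3]}: π^{-1}(V) = {0, 2, 3} ∉ τ ✗.
  V = {[1], [2=3]}: π^{-1}(V) = {1, 2, 3} ∉ τ ✗.
  V = {[0], [1], [2=3]}: π^{-1}(V) = {0, 1, 2, 3} ∈ τ ✓.
Open sets in the quotient: τ_Q = {{}, {[1]}, {[0], [1]}, {[0], [1], [2=3]}} (4 elements).


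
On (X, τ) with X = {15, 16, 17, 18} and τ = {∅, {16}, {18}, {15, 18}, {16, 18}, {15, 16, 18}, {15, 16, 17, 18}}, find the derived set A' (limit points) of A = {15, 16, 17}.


A' = {17}

For each x ∈ X, list the open sets U ∈ τ with x ∈ U, then check whether U ∩ (A ∖ {x}) ≠ ∅ for every such U.
  x = 15: open {15, 18} ∋ x has {15, 18} ∩ (A ∖ {15}) = ∅, so x is NOT a limit point.
  x = 16: open {16} ∋ x has {16} ∩ (A ∖ {16}) = ∅, so x is NOT a limit point.
  x = 17: opens ∋ x are {15, 16, 17, 18}; each meets A ∖ {17}, so x IS a limit point.
  x = 18: open {18} ∋ x has {18} ∩ (A ∖ {18}) = ∅, so x is NOT a limit point.
Collecting: A' = {17}.


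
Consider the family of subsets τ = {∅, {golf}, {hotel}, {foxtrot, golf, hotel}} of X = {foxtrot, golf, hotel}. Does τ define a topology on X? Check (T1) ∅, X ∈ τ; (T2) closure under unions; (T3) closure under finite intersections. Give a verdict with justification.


τ is NOT a topology on X.

Axiom (T1): ∅ ∈ τ? Yes; X ∈ τ? Yes.
Axiom (T2/T3): check pairwise unions and intersections of members of τ.
Counterexample for (T2): {golf} ∪ {hotel} = {golf, hotel} ∉ τ. Therefore τ is NOT a topology.


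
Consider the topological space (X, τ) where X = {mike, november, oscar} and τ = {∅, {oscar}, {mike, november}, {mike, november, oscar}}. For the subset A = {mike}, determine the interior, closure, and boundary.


int(A) = ∅, cl(A) = {mike, november}, ∂A = {mike, november}.

Closed sets in (X, τ) are complements of opens:
  closed(X, τ) = {∅, {oscar}, {mike, november}, {mike, november, oscar}}.
int(A) = ⋃ {U ∈ τ : U ⊆ A}. Opens contained in A: ∅.
Taking the union of these: int(A) = ∅.
cl(A) = ⋂ {C closed : A ⊆ C}. Closed sets containing A: {mike, november}, {mike, november, oscar}.
Intersecting these: cl(A) = {mike, november}.
∂A = cl(A) ∖ int(A) = {mike, november} ∖ ∅ = {mike, november}.


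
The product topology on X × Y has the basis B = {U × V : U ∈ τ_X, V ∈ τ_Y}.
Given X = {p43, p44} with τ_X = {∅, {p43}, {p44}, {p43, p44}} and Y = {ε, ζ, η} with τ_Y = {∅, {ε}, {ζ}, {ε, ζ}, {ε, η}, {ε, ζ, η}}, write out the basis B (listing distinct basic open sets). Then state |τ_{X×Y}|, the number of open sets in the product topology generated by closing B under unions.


Basis B = {∅ × ∅, {p43} × {ε}, {p43} × {ζ}, {p44} × {ε}, {p44} × {ζ}, {p43} × {ε, ζ}, {p43} × {ε, η}, {p43, p44} × {ε}, {p43, p44} × {ζ}, {p44} × {ε, ζ}, {p44} × {ε, η}, {p43} × {ε, ζ, η}, {p44} × {ε, ζ, η}, {p43, p44} × {ε, ζ}, {p43, p44} × {ε, η}, {p43, p44} × {ε, ζ, η}}; |τ_{X×Y}| = 36.

Enumerate products U × V with U ∈ τ_X, V ∈ τ_Y (deduplicated):
  ∅ × ∅ = {} (∅)
  {p43} × {ε} = {(p43,ε)}
  {p43} × {ζ} = {(p43,ζ)}
  {p44} × {ε} = {(p44,ε)}
  {p44} × {ζ} = {(p44,ζ)}
  {p43} × {ε, ζ} = {(p43,ε), (p43,ζ)}
  {p43} × {ε, η} = {(p43,ε), (p43,η)}
  {p43, p44} × {ε} = {(p43,ε), (p44,ε)}
  {p43, p44} × {ζ} = {(p43,ζ), (p44,ζ)}
  {p44} × {ε, ζ} = {(p44,ε), (p44,ζ)}
  {p44} × {ε, η} = {(p44,ε), (p44,η)}
  {p43} × {ε, ζ, η} = {(p43,ε), (p43,ζ), (p43,η)}
  {p44} × {ε, ζ, η} = {(p44,ε), (p44,ζ), (p44,η)}
  {p43, p44} × {ε, ζ} = {(p43,ε), (p43,ζ), (p44,ε), (p44,ζ)}
  {p43, p44} × {ε, η} = {(p43,ε), (p43,η), (p44,ε), (p44,η)}
  {p43, p44} × {ε, ζ, η} = {(p43,ε), (p43,ζ), (p43,η), (p44,ε), (p44,ζ), (p44,η)}
These 16 distinct sets form the basis B.
Close under arbitrary unions to get τ_{X×Y}; counting gives |τ_{X×Y}| = 36.


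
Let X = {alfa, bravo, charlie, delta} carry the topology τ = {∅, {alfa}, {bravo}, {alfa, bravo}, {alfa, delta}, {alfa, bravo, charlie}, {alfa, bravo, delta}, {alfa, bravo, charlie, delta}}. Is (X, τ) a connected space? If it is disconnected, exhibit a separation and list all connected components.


(X, τ) is connected.

Find clopen sets (U ∈ τ with X ∖ U ∈ τ):
  U = ∅, X ∖ U = {alfa, bravo, charlie, delta} — both open, so U is clopen.
  U = {alfa, bravo, charlie, delta}, X ∖ U = ∅ — both open, so U is clopen.
Only trivial clopens (∅ and X) exist, so (X, τ) is connected.
Compute connected components by grouping points that agree on all clopens:
  component: {alfa, bravo, charlie, delta}


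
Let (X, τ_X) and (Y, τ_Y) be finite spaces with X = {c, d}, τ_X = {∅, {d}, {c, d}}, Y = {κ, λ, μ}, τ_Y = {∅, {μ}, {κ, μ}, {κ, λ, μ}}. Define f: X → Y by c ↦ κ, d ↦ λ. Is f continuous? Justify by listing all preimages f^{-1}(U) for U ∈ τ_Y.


f is NOT continuous.

Compute f^{-1}(U) for each U ∈ τ_Y:
  U = ∅: f^{-1}(U) = ∅ ∈ τ_X ✓.
  U = {μ}: f^{-1}(U) = ∅ ∈ τ_X ✓.
  U = {κ, μ}: f^{-1}(U) = {c} ∉ τ_X ✗.
  U = {κ, λ, μ}: f^{-1}(U) = {c, d} ∈ τ_X ✓.
Found U = {κ, μ} with f^{-1}(U) = {c} not in τ_X. Therefore f is NOT continuous.


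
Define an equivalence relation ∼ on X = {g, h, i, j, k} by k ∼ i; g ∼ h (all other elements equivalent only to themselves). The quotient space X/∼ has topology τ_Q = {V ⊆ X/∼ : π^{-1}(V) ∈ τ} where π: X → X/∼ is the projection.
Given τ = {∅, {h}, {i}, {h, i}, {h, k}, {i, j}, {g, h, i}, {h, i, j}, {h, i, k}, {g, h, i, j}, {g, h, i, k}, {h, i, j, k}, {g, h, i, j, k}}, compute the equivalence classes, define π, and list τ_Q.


X/∼ = {[g=h], [i=k], [j]}; |τ_Q| = 3.

Equivalence classes: [g=h], [i=k], [j].
Quotient map π: X → X/∼ sends g ↦ [g=h], h ↦ [g=h], i ↦ [i=k], j ↦ [j], k ↦ [i=k].
For each subset V ⊆ X/∼, compute π^{-1}(V) ⊆ X and check whether π^{-1}(V) ∈ τ. V is open in τ_Q iff π^{-1}(V) ∈ τ.
  V = {}: π^{-1}(V) = ∅ ∈ τ ✓.
  V = {[g=h]}: π^{-1}(V) = {g, h} ∉ τ ✗.
  V = {[i=k]}: π^{-1}(V) = {i, k} ∉ τ ✗.
  V = {[g=h], [i=k]}: π^{-1}(V) = {g, h, i, k} ∈ τ ✓.
  V = {[j]}: π^{-1}(V) = {j} ∉ τ ✗.
  V = {[g=h], [j]}: π^{-1}(V) = {g, h, j} ∉ τ ✗.
  V = {[i=k], [j]}: π^{-1}(V) = {i, j, k} ∉ τ ✗.
  V = {[g=h], [i=k], [j]}: π^{-1}(V) = {g, h, i, j, k} ∈ τ ✓.
Open sets in the quotient: τ_Q = {{}, {[g=h], [i=k]}, {[g=h], [i=k], [j]}} (3 elements).


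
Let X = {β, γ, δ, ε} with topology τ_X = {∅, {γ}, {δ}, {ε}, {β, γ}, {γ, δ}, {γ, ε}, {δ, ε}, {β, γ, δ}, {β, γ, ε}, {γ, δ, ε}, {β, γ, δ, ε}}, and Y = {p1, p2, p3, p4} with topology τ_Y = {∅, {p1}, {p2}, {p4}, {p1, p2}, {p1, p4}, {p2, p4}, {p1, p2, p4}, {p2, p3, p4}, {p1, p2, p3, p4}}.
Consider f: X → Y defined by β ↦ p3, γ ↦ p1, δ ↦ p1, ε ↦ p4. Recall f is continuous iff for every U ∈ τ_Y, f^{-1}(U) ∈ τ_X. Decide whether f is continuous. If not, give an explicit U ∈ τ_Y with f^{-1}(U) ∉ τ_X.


f is NOT continuous.

Compute f^{-1}(U) for each U ∈ τ_Y:
  U = ∅: f^{-1}(U) = ∅ ∈ τ_X ✓.
  U = {p1}: f^{-1}(U) = {γ, δ} ∈ τ_X ✓.
  U = {p2}: f^{-1}(U) = ∅ ∈ τ_X ✓.
  U = {p4}: f^{-1}(U) = {ε} ∈ τ_X ✓.
  U = {p1, p2}: f^{-1}(U) = {γ, δ} ∈ τ_X ✓.
  U = {p1, p4}: f^{-1}(U) = {γ, δ, ε} ∈ τ_X ✓.
  U = {p2, p4}: f^{-1}(U) = {ε} ∈ τ_X ✓.
  U = {p1, p2, p4}: f^{-1}(U) = {γ, δ, ε} ∈ τ_X ✓.
  U = {p2, p3, p4}: f^{-1}(U) = {β, ε} ∉ τ_X ✗.
  U = {p1, p2, p3, p4}: f^{-1}(U) = {β, γ, δ, ε} ∈ τ_X ✓.
Found U = {p2, p3, p4} with f^{-1}(U) = {β, ε} not in τ_X. Therefore f is NOT continuous.


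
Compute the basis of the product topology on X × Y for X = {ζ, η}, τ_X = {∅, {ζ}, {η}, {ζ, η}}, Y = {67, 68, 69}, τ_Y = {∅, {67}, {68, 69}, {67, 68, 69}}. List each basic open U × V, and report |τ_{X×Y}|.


Basis B = {∅ × ∅, {ζ} × {67}, {η} × {67}, {ζ, η} × {67}, {ζ} × {68, 69}, {η} × {68, 69}, {ζ} × {67, 68, 69}, {η} × {67, 68, 69}, {ζ, η} × {68, 69}, {ζ, η} × {67, 68, 69}}; |τ_{X×Y}| = 16.

Enumerate products U × V with U ∈ τ_X, V ∈ τ_Y (deduplicated):
  ∅ × ∅ = {} (∅)
  {ζ} × {67} = {(ζ,67)}
  {η} × {67} = {(η,67)}
  {ζ, η} × {67} = {(ζ,67), (η,67)}
  {ζ} × {68, 69} = {(ζ,68), (ζ,69)}
  {η} × {68, 69} = {(η,68), (η,69)}
  {ζ} × {67, 68, 69} = {(ζ,67), (ζ,68), (ζ,69)}
  {η} × {67, 68, 69} = {(η,67), (η,68), (η,69)}
  {ζ, η} × {68, 69} = {(ζ,68), (ζ,69), (η,68), (η,69)}
  {ζ, η} × {67, 68, 69} = {(ζ,67), (ζ,68), (ζ,69), (η,67), (η,68), (η,69)}
These 10 distinct sets form the basis B.
Close under arbitrary unions to get τ_{X×Y}; counting gives |τ_{X×Y}| = 16.


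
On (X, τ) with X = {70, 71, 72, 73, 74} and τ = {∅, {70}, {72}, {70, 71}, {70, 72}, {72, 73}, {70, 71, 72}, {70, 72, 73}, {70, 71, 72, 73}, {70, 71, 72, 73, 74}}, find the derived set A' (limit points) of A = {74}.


A' = ∅

For each x ∈ X, list the open sets U ∈ τ with x ∈ U, then check whether U ∩ (A ∖ {x}) ≠ ∅ for every such U.
  x = 70: open {70} ∋ x has {70} ∩ (A ∖ {70}) = ∅, so x is NOT a limit point.
  x = 71: open {70, 71} ∋ x has {70, 71} ∩ (A ∖ {71}) = ∅, so x is NOT a limit point.
  x = 72: open {72} ∋ x has {72} ∩ (A ∖ {72}) = ∅, so x is NOT a limit point.
  x = 73: open {72, 73} ∋ x has {72, 73} ∩ (A ∖ {73}) = ∅, so x is NOT a limit point.
  x = 74: open {70, 71, 72, 73, 74} ∋ x has {70, 71, 72, 73, 74} ∩ (A ∖ {74}) = ∅, so x is NOT a limit point.
Collecting: A' = ∅.


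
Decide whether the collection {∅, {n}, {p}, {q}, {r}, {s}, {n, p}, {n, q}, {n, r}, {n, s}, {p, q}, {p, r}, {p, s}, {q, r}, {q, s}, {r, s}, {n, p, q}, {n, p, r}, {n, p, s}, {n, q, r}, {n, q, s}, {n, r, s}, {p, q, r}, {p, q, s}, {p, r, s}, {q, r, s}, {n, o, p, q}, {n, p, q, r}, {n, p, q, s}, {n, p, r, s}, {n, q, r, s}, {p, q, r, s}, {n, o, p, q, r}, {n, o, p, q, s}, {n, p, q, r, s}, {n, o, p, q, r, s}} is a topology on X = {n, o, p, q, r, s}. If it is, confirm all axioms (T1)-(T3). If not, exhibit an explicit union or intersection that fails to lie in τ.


τ IS a topology on X.

Axiom (T1): ∅ ∈ τ? Yes; X ∈ τ? Yes.
Axiom (T2/T3): check pairwise unions and intersections of members of τ.
All pairwise intersections and unions checked — each lies in τ. Therefore τ satisfies (T1), (T2), (T3): it IS a topology on X.


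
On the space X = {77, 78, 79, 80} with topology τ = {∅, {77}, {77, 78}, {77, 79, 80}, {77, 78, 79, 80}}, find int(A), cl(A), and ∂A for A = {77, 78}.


int(A) = {77, 78}, cl(A) = {77, 78, 79, 80}, ∂A = {79, 80}.

Closed sets in (X, τ) are complements of opens:
  closed(X, τ) = {∅, {78}, {79, 80}, {78, 79, 80}, {77, 78, 79, 80}}.
int(A) = ⋃ {U ∈ τ : U ⊆ A}. Opens contained in A: ∅, {77}, {77, 78}.
Taking the union of these: int(A) = {77, 78}.
cl(A) = ⋂ {C closed : A ⊆ C}. Closed sets containing A: {77, 78, 79, 80}.
Intersecting these: cl(A) = {77, 78, 79, 80}.
∂A = cl(A) ∖ int(A) = {77, 78, 79, 80} ∖ {77, 78} = {79, 80}.


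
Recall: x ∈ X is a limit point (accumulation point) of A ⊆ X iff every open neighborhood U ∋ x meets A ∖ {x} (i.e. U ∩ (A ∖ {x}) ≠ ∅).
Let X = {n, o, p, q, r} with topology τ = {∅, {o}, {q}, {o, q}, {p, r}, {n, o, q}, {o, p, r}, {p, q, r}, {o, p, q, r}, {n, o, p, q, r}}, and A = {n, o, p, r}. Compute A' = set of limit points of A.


A' = {n, p, r}

For each x ∈ X, list the open sets U ∈ τ with x ∈ U, then check whether U ∩ (A ∖ {x}) ≠ ∅ for every such U.
  x = n: opens ∋ x are {n, o, q}, {n, o, p, q, r}; each meets A ∖ {n}, so x IS a limit point.
  x = o: open {o} ∋ x has {o} ∩ (A ∖ {o}) = ∅, so x is NOT a limit point.
  x = p: opens ∋ x are {p, r}, {o, p, r}, {p, q, r}, {o, p, q, r}, {n, o, p, q, r}; each meets A ∖ {p}, so x IS a limit point.
  x = q: open {q} ∋ x has {q} ∩ (A ∖ {q}) = ∅, so x is NOT a limit point.
  x = r: opens ∋ x are {p, r}, {o, p, r}, {p, q, r}, {o, p, q, r}, {n, o, p, q, r}; each meets A ∖ {r}, so x IS a limit point.
Collecting: A' = {n, p, r}.


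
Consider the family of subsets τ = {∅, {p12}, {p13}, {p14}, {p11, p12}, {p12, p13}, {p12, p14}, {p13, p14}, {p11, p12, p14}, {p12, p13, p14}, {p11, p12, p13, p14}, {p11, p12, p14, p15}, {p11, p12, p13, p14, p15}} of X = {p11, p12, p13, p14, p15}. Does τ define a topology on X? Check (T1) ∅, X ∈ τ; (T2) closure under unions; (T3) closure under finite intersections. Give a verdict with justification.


τ is NOT a topology on X.

Axiom (T1): ∅ ∈ τ? Yes; X ∈ τ? Yes.
Axiom (T2/T3): check pairwise unions and intersections of members of τ.
Counterexample for (T2): {p13} ∪ {p11, p12} = {p11, p12, p13} ∉ τ. Therefore τ is NOT a topology.


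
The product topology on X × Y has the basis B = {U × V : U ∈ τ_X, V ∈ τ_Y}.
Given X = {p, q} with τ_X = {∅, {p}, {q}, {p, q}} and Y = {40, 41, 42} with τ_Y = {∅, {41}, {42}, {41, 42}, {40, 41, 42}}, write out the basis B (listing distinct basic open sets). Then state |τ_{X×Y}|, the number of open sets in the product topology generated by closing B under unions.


Basis B = {∅ × ∅, {p} × {41}, {p} × {42}, {q} × {41}, {q} × {42}, {p} × {41, 42}, {p, q} × {41}, {p, q} × {42}, {q} × {41, 42}, {p} × {40, 41, 42}, {q} × {40, 41, 42}, {p, q} × {41, 42}, {p, q} × {40, 41, 42}}; |τ_{X×Y}| = 25.

Enumerate products U × V with U ∈ τ_X, V ∈ τ_Y (deduplicated):
  ∅ × ∅ = {} (∅)
  {p} × {41} = {(p,41)}
  {p} × {42} = {(p,42)}
  {q} × {41} = {(q,41)}
  {q} × {42} = {(q,42)}
  {p} × {41, 42} = {(p,41), (p,42)}
  {p, q} × {41} = {(p,41), (q,41)}
  {p, q} × {42} = {(p,42), (q,42)}
  {q} × {41, 42} = {(q,41), (q,42)}
  {p} × {40, 41, 42} = {(p,40), (p,41), (p,42)}
  {q} × {40, 41, 42} = {(q,40), (q,41), (q,42)}
  {p, q} × {41, 42} = {(p,41), (p,42), (q,41), (q,42)}
  {p, q} × {40, 41, 42} = {(p,40), (p,41), (p,42), (q,40), (q,41), (q,42)}
These 13 distinct sets form the basis B.
Close under arbitrary unions to get τ_{X×Y}; counting gives |τ_{X×Y}| = 25.


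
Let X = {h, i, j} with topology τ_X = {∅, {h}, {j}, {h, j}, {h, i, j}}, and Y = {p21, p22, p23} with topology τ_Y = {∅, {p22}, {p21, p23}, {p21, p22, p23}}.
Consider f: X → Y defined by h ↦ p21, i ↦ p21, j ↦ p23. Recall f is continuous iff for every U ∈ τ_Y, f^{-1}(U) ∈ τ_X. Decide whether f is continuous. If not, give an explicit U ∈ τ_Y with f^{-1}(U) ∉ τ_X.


f IS continuous.

Compute f^{-1}(U) for each U ∈ τ_Y:
  U = ∅: f^{-1}(U) = ∅ ∈ τ_X ✓.
  U = {p22}: f^{-1}(U) = ∅ ∈ τ_X ✓.
  U = {p21, p23}: f^{-1}(U) = {h, i, j} ∈ τ_X ✓.
  U = {p21, p22, p23}: f^{-1}(U) = {h, i, j} ∈ τ_X ✓.
Every preimage lies in τ_X, so f IS continuous.


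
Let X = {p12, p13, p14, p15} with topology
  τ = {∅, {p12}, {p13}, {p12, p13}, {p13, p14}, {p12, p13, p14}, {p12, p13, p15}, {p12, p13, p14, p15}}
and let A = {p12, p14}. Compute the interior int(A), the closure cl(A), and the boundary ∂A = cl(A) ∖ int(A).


int(A) = {p12}, cl(A) = {p12, p14, p15}, ∂A = {p14, p15}.

Closed sets in (X, τ) are complements of opens:
  closed(X, τ) = {∅, {p14}, {p15}, {p12, p15}, {p14, p15}, {p12, p14, p15}, {p13, p14, p15}, {p12, p13, p14, p15}}.
int(A) = ⋃ {U ∈ τ : U ⊆ A}. Opens contained in A: ∅, {p12}.
Taking the union of these: int(A) = {p12}.
cl(A) = ⋂ {C closed : A ⊆ C}. Closed sets containing A: {p12, p14, p15}, {p12, p13, p14, p15}.
Intersecting these: cl(A) = {p12, p14, p15}.
∂A = cl(A) ∖ int(A) = {p12, p14, p15} ∖ {p12} = {p14, p15}.


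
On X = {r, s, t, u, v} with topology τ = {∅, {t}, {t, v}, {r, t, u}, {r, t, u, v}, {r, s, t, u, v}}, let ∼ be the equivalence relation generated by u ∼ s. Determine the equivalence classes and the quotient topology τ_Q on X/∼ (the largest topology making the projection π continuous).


X/∼ = {[r], [s=u], [t], [v]}; |τ_Q| = 4.

Equivalence classes: [r], [s=u], [t], [v].
Quotient map π: X → X/∼ sends r ↦ [r], s ↦ [s=u], t ↦ [t], u ↦ [s=u], v ↦ [v].
For each subset V ⊆ X/∼, compute π^{-1}(V) ⊆ X and check whether π^{-1}(V) ∈ τ. V is open in τ_Q iff π^{-1}(V) ∈ τ.
  V = {}: π^{-1}(V) = ∅ ∈ τ ✓.
  V = {[r]}: π^{-1}(V) = {r} ∉ τ ✗.
  V = {[s=u]}: π^{-1}(V) = {s, u} ∉ τ ✗.
  V = {[r], [s=u]}: π^{-1}(V) = {r, s, u} ∉ τ ✗.
  V = {[t]}: π^{-1}(V) = {t} ∈ τ ✓.
  V = {[r], [t]}: π^{-1}(V) = {r, t} ∉ τ ✗.
  V = {[s=u], [t]}: π^{-1}(V) = {s, t, u} ∉ τ ✗.
  V = {[r], [s=u], [t]}: π^{-1}(V) = {r, s, t, u} ∉ τ ✗.
  V = {[v]}: π^{-1}(V) = {v} ∉ τ ✗.
  V = {[r], [v]}: π^{-1}(V) = {r, v} ∉ τ ✗.
  V = {[s=u], [v]}: π^{-1}(V) = {s, u, v} ∉ τ ✗.
  V = {[r], [s=u], [v]}: π^{-1}(V) = {r, s, u, v} ∉ τ ✗.
  V = {[t], [v]}: π^{-1}(V) = {t, v} ∈ τ ✓.
  V = {[r], [t], [v]}: π^{-1}(V) = {r, t, v} ∉ τ ✗.
  V = {[s=u], [t], [v]}: π^{-1}(V) = {s, t, u, v} ∉ τ ✗.
  V = {[r], [s=u], [t], [v]}: π^{-1}(V) = {r, s, t, u, v} ∈ τ ✓.
Open sets in the quotient: τ_Q = {{}, {[t]}, {[t], [v]}, {[r], [s=u], [t], [v]}} (4 elements).


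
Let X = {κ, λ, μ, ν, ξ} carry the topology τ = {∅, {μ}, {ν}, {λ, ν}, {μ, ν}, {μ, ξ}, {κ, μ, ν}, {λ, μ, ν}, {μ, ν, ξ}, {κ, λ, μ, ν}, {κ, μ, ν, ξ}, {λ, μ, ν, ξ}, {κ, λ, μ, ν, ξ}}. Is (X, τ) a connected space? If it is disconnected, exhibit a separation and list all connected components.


(X, τ) is connected.

Find clopen sets (U ∈ τ with X ∖ U ∈ τ):
  U = ∅, X ∖ U = {κ, λ, μ, ν, ξ} — both open, so U is clopen.
  U = {κ, λ, μ, ν, ξ}, X ∖ U = ∅ — both open, so U is clopen.
Only trivial clopens (∅ and X) exist, so (X, τ) is connected.
Compute connected components by grouping points that agree on all clopens:
  component: {κ, λ, μ, ν, ξ}


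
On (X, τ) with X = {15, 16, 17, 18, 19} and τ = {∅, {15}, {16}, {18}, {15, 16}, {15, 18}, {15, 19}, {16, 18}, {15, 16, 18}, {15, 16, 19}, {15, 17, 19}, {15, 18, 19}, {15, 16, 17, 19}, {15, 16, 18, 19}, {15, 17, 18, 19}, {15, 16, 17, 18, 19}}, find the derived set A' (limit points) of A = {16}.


A' = ∅

For each x ∈ X, list the open sets U ∈ τ with x ∈ U, then check whether U ∩ (A ∖ {x}) ≠ ∅ for every such U.
  x = 15: open {15} ∋ x has {15} ∩ (A ∖ {15}) = ∅, so x is NOT a limit point.
  x = 16: open {16} ∋ x has {16} ∩ (A ∖ {16}) = ∅, so x is NOT a limit point.
  x = 17: open {15, 17, 19} ∋ x has {15, 17, 19} ∩ (A ∖ {17}) = ∅, so x is NOT a limit point.
  x = 18: open {18} ∋ x has {18} ∩ (A ∖ {18}) = ∅, so x is NOT a limit point.
  x = 19: open {15, 19} ∋ x has {15, 19} ∩ (A ∖ {19}) = ∅, so x is NOT a limit point.
Collecting: A' = ∅.


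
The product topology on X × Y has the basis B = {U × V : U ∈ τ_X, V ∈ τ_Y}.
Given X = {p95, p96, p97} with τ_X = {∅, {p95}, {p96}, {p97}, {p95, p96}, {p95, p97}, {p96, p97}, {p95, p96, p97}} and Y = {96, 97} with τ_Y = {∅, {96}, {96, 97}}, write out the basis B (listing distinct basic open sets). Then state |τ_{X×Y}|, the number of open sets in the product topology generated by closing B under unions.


Basis B = {∅ × ∅, {p95} × {96}, {p96} × {96}, {p97} × {96}, {p95} × {96, 97}, {p95, p96} × {96}, {p95, p97} × {96}, {p96} × {96, 97}, {p96, p97} × {96}, {p97} × {96, 97}, {p95, p96, p97} × {96}, {p95, p96} × {96, 97}, {p95, p97} × {96, 97}, {p96, p97} × {96, 97}, {p95, p96, p97} × {96, 97}}; |τ_{X×Y}| = 27.

Enumerate products U × V with U ∈ τ_X, V ∈ τ_Y (deduplicated):
  ∅ × ∅ = {} (∅)
  {p95} × {96} = {(p95,96)}
  {p96} × {96} = {(p96,96)}
  {p97} × {96} = {(p97,96)}
  {p95} × {96, 97} = {(p95,96), (p95,97)}
  {p95, p96} × {96} = {(p95,96), (p96,96)}
  {p95, p97} × {96} = {(p95,96), (p97,96)}
  {p96} × {96, 97} = {(p96,96), (p96,97)}
  {p96, p97} × {96} = {(p96,96), (p97,96)}
  {p97} × {96, 97} = {(p97,96), (p97,97)}
  {p95, p96, p97} × {96} = {(p95,96), (p96,96), (p97,96)}
  {p95, p96} × {96, 97} = {(p95,96), (p95,97), (p96,96), (p96,97)}
  {p95, p97} × {96, 97} = {(p95,96), (p95,97), (p97,96), (p97,97)}
  {p96, p97} × {96, 97} = {(p96,96), (p96,97), (p97,96), (p97,97)}
  {p95, p96, p97} × {96, 97} = {(p95,96), (p95,97), (p96,96), (p96,97), (p97,96), (p97,97)}
These 15 distinct sets form the basis B.
Close under arbitrary unions to get τ_{X×Y}; counting gives |τ_{X×Y}| = 27.


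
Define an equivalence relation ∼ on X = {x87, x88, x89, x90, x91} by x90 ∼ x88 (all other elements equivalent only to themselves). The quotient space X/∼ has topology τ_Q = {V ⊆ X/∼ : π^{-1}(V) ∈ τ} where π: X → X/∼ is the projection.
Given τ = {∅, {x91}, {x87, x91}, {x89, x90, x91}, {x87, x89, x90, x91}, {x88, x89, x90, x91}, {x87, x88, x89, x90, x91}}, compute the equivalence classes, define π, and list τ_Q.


X/∼ = {[x87], [x88=x90], [x89], [x91]}; |τ_Q| = 5.

Equivalence classes: [x87], [x88=x90], [x89], [x91].
Quotient map π: X → X/∼ sends x87 ↦ [x87], x88 ↦ [x88=x90], x89 ↦ [x89], x90 ↦ [x88=x90], x91 ↦ [x91].
For each subset V ⊆ X/∼, compute π^{-1}(V) ⊆ X and check whether π^{-1}(V) ∈ τ. V is open in τ_Q iff π^{-1}(V) ∈ τ.
  V = {}: π^{-1}(V) = ∅ ∈ τ ✓.
  V = {[x87]}: π^{-1}(V) = {x87} ∉ τ ✗.
  V = {[x88=x90]}: π^{-1}(V) = {x88, x90} ∉ τ ✗.
  V = {[x87], [x88=x90]}: π^{-1}(V) = {x87, x88, x90} ∉ τ ✗.
  V = {[x89]}: π^{-1}(V) = {x89} ∉ τ ✗.
  V = {[x87], [x89]}: π^{-1}(V) = {x87, x89} ∉ τ ✗.
  V = {[x88=x90], [x89]}: π^{-1}(V) = {x88, x89, x90} ∉ τ ✗.
  V = {[x87], [x88=x90], [x89]}: π^{-1}(V) = {x87, x88, x89, x90} ∉ τ ✗.
  V = {[x91]}: π^{-1}(V) = {x91} ∈ τ ✓.
  V = {[x87], [x91]}: π^{-1}(V) = {x87, x91} ∈ τ ✓.
  V = {[x88=x90], [x91]}: π^{-1}(V) = {x88, x90, x91} ∉ τ ✗.
  V = {[x87], [x88=x90], [x91]}: π^{-1}(V) = {x87, x88, x90, x91} ∉ τ ✗.
  V = {[x89], [x91]}: π^{-1}(V) = {x89, x91} ∉ τ ✗.
  V = {[x87], [x89], [x91]}: π^{-1}(V) = {x87, x89, x91} ∉ τ ✗.
  V = {[x88=x90], [x89], [x91]}: π^{-1}(V) = {x88, x89, x90, x91} ∈ τ ✓.
  V = {[x87], [x88=x90], [x89], [x91]}: π^{-1}(V) = {x87, x88, x89, x90, x91} ∈ τ ✓.
Open sets in the quotient: τ_Q = {{}, {[x91]}, {[x87], [x91]}, {[x88=x90], [x89], [x91]}, {[x87], [x88=x90], [x89], [x91]}} (5 elements).


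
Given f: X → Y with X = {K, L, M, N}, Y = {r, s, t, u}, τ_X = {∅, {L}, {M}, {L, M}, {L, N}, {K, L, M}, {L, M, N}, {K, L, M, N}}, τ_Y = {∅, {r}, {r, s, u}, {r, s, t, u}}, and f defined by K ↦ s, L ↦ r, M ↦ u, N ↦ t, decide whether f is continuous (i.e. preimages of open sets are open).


f IS continuous.

Compute f^{-1}(U) for each U ∈ τ_Y:
  U = ∅: f^{-1}(U) = ∅ ∈ τ_X ✓.
  U = {r}: f^{-1}(U) = {L} ∈ τ_X ✓.
  U = {r, s, u}: f^{-1}(U) = {K, L, M} ∈ τ_X ✓.
  U = {r, s, t, u}: f^{-1}(U) = {K, L, M, N} ∈ τ_X ✓.
Every preimage lies in τ_X, so f IS continuous.


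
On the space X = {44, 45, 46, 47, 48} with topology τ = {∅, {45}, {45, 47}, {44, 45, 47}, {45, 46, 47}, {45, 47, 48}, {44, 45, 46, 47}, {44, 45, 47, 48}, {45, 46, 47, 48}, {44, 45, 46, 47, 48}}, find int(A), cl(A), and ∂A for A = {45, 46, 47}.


int(A) = {45, 46, 47}, cl(A) = {44, 45, 46, 47, 48}, ∂A = {44, 48}.

Closed sets in (X, τ) are complements of opens:
  closed(X, τ) = {∅, {44}, {46}, {48}, {44, 46}, {44, 48}, {46, 48}, {44, 46, 48}, {44, 46, 47, 48}, {44, 45, 46, 47, 48}}.
int(A) = ⋃ {U ∈ τ : U ⊆ A}. Opens contained in A: ∅, {45}, {45, 47}, {45, 46, 47}.
Taking the union of these: int(A) = {45, 46, 47}.
cl(A) = ⋂ {C closed : A ⊆ C}. Closed sets containing A: {44, 45, 46, 47, 48}.
Intersecting these: cl(A) = {44, 45, 46, 47, 48}.
∂A = cl(A) ∖ int(A) = {44, 45, 46, 47, 48} ∖ {45, 46, 47} = {44, 48}.


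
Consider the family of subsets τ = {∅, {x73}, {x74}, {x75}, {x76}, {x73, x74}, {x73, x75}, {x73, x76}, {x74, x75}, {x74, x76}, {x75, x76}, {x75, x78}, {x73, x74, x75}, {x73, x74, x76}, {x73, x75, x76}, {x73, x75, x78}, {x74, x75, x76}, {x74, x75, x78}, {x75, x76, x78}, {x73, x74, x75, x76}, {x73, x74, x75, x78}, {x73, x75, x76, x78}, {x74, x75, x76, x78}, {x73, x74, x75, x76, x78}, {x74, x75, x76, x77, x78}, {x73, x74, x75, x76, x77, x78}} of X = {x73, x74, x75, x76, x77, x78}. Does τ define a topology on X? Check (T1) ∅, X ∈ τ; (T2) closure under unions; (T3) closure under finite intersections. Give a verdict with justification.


τ IS a topology on X.

Axiom (T1): ∅ ∈ τ? Yes; X ∈ τ? Yes.
Axiom (T2/T3): check pairwise unions and intersections of members of τ.
All pairwise intersections and unions checked — each lies in τ. Therefore τ satisfies (T1), (T2), (T3): it IS a topology on X.


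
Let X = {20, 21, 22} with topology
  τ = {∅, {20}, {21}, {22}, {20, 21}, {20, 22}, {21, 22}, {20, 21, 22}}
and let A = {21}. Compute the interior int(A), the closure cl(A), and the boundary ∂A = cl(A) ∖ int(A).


int(A) = {21}, cl(A) = {21}, ∂A = ∅.

Closed sets in (X, τ) are complements of opens:
  closed(X, τ) = {∅, {20}, {21}, {22}, {20, 21}, {20, 22}, {21, 22}, {20, 21, 22}}.
int(A) = ⋃ {U ∈ τ : U ⊆ A}. Opens contained in A: ∅, {21}.
Taking the union of these: int(A) = {21}.
cl(A) = ⋂ {C closed : A ⊆ C}. Closed sets containing A: {21}, {20, 21}, {21, 22}, {20, 21, 22}.
Intersecting these: cl(A) = {21}.
∂A = cl(A) ∖ int(A) = {21} ∖ {21} = ∅.


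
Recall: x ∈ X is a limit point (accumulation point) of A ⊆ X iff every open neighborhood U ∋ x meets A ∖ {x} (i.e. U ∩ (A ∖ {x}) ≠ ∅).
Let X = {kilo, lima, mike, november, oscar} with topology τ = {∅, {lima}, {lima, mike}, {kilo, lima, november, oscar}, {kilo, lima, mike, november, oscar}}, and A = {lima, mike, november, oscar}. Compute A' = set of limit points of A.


A' = {kilo, mike, november, oscar}

For each x ∈ X, list the open sets U ∈ τ with x ∈ U, then check whether U ∩ (A ∖ {x}) ≠ ∅ for every such U.
  x = kilo: opens ∋ x are {kilo, lima, november, oscar}, {kilo, lima, mike, november, oscar}; each meets A ∖ {kilo}, so x IS a limit point.
  x = lima: open {lima} ∋ x has {lima} ∩ (A ∖ {lima}) = ∅, so x is NOT a limit point.
  x = mike: opens ∋ x are {lima, mike}, {kilo, lima, mike, november, oscar}; each meets A ∖ {mike}, so x IS a limit point.
  x = november: opens ∋ x are {kilo, lima, november, oscar}, {kilo, lima, mike, november, oscar}; each meets A ∖ {november}, so x IS a limit point.
  x = oscar: opens ∋ x are {kilo, lima, november, oscar}, {kilo, lima, mike, november, oscar}; each meets A ∖ {oscar}, so x IS a limit point.
Collecting: A' = {kilo, mike, november, oscar}.
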